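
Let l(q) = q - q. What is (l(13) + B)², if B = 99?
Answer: 9801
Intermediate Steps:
l(q) = 0
(l(13) + B)² = (0 + 99)² = 99² = 9801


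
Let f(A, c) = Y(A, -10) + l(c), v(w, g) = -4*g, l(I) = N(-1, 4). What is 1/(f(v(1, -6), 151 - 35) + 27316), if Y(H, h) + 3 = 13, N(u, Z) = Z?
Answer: 1/27330 ≈ 3.6590e-5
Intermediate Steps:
Y(H, h) = 10 (Y(H, h) = -3 + 13 = 10)
l(I) = 4
f(A, c) = 14 (f(A, c) = 10 + 4 = 14)
1/(f(v(1, -6), 151 - 35) + 27316) = 1/(14 + 27316) = 1/27330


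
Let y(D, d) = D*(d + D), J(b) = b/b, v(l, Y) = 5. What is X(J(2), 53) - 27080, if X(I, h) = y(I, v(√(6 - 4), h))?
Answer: -27074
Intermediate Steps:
J(b) = 1
y(D, d) = D*(D + d)
X(I, h) = I*(5 + I) (X(I, h) = I*(I + 5) = I*(5 + I))
X(J(2), 53) - 27080 = 1*(5 + 1) - 27080 = 1*6 - 27080 = 6 - 27080 = -27074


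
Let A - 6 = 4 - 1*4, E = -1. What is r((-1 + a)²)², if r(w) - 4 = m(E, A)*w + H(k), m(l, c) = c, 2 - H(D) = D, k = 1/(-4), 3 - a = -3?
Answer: 390625/16 ≈ 24414.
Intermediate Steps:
a = 6 (a = 3 - 1*(-3) = 3 + 3 = 6)
k = -¼ ≈ -0.25000
H(D) = 2 - D
A = 6 (A = 6 + (4 - 1*4) = 6 + (4 - 4) = 6 + 0 = 6)
r(w) = 25/4 + 6*w (r(w) = 4 + (6*w + (2 - 1*(-¼))) = 4 + (6*w + (2 + ¼)) = 4 + (6*w + 9/4) = 4 + (9/4 + 6*w) = 25/4 + 6*w)
r((-1 + a)²)² = (25/4 + 6*(-1 + 6)²)² = (25/4 + 6*5²)² = (25/4 + 6*25)² = (25/4 + 150)² = (625/4)² = 390625/16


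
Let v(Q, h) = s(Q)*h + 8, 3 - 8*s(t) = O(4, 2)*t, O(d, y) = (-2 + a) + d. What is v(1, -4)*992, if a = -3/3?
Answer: 6944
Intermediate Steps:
a = -1 (a = -3*1/3 = -1)
O(d, y) = -3 + d (O(d, y) = (-2 - 1) + d = -3 + d)
s(t) = 3/8 - t/8 (s(t) = 3/8 - (-3 + 4)*t/8 = 3/8 - t/8)
v(Q, h) = 8 + h*(3/8 - Q/8) (v(Q, h) = (3/8 - Q/8)*h + 8 = h*(3/8 - Q/8) + 8 = 8 + h*(3/8 - Q/8))
v(1, -4)*992 = (8 - 1/8*(-4)*(-3 + 1))*992 = (8 - 1/8*(-4)*(-2))*992 = (8 - 1)*992 = 7*992 = 6944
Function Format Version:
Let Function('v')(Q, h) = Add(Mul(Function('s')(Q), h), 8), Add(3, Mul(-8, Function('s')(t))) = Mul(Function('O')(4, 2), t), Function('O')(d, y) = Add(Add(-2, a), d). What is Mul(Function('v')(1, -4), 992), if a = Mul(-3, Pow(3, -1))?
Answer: 6944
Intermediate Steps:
a = -1 (a = Mul(-3, Rational(1, 3)) = -1)
Function('O')(d, y) = Add(-3, d) (Function('O')(d, y) = Add(Add(-2, -1), d) = Add(-3, d))
Function('s')(t) = Add(Rational(3, 8), Mul(Rational(-1, 8), t)) (Function('s')(t) = Add(Rational(3, 8), Mul(Rational(-1, 8), Mul(Add(-3, 4), t))) = Add(Rational(3, 8), Mul(Rational(-1, 8), Mul(1, t))) = Add(Rational(3, 8), Mul(Rational(-1, 8), t)))
Function('v')(Q, h) = Add(8, Mul(h, Add(Rational(3, 8), Mul(Rational(-1, 8), Q)))) (Function('v')(Q, h) = Add(Mul(Add(Rational(3, 8), Mul(Rational(-1, 8), Q)), h), 8) = Add(Mul(h, Add(Rational(3, 8), Mul(Rational(-1, 8), Q))), 8) = Add(8, Mul(h, Add(Rational(3, 8), Mul(Rational(-1, 8), Q)))))
Mul(Function('v')(1, -4), 992) = Mul(Add(8, Mul(Rational(-1, 8), -4, Add(-3, 1))), 992) = Mul(Add(8, Mul(Rational(-1, 8), -4, -2)), 992) = Mul(Add(8, -1), 992) = Mul(7, 992) = 6944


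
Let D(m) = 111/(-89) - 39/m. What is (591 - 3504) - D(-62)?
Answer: -16070523/5518 ≈ -2912.4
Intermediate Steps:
D(m) = -111/89 - 39/m (D(m) = 111*(-1/89) - 39/m = -111/89 - 39/m)
(591 - 3504) - D(-62) = (591 - 3504) - (-111/89 - 39/(-62)) = -2913 - (-111/89 - 39*(-1/62)) = -2913 - (-111/89 + 39/62) = -2913 - 1*(-3411/5518) = -2913 + 3411/5518 = -16070523/5518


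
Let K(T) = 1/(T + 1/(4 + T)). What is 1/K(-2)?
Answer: -3/2 ≈ -1.5000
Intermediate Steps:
1/K(-2) = 1/((4 - 2)/(1 + (-2)**2 + 4*(-2))) = 1/(2/(1 + 4 - 8)) = 1/(2/(-3)) = 1/(-1/3*2) = 1/(-2/3) = -3/2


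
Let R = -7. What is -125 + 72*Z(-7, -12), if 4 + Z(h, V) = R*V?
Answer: 5635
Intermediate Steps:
Z(h, V) = -4 - 7*V
-125 + 72*Z(-7, -12) = -125 + 72*(-4 - 7*(-12)) = -125 + 72*(-4 + 84) = -125 + 72*80 = -125 + 5760 = 5635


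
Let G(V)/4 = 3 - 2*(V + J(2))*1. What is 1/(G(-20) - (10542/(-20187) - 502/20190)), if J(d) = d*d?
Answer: 7547695/1060806501 ≈ 0.0071151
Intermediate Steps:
J(d) = d²
G(V) = -20 - 8*V (G(V) = 4*(3 - 2*(V + 2²)*1) = 4*(3 - 2*(V + 4)*1) = 4*(3 - 2*(4 + V)*1) = 4*(3 + (-8 - 2*V)*1) = 4*(3 + (-8 - 2*V)) = 4*(-5 - 2*V) = -20 - 8*V)
1/(G(-20) - (10542/(-20187) - 502/20190)) = 1/((-20 - 8*(-20)) - (10542/(-20187) - 502/20190)) = 1/((-20 + 160) - (10542*(-1/20187) - 502*1/20190)) = 1/(140 - (-3514/6729 - 251/10095)) = 1/(140 - 1*(-4129201/7547695)) = 1/(140 + 4129201/7547695) = 1/(1060806501/7547695) = 7547695/1060806501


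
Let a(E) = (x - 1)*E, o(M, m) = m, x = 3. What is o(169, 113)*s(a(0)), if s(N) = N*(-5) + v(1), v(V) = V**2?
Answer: 113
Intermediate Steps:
a(E) = 2*E (a(E) = (3 - 1)*E = 2*E)
s(N) = 1 - 5*N (s(N) = N*(-5) + 1**2 = -5*N + 1 = 1 - 5*N)
o(169, 113)*s(a(0)) = 113*(1 - 10*0) = 113*(1 - 5*0) = 113*(1 + 0) = 113*1 = 113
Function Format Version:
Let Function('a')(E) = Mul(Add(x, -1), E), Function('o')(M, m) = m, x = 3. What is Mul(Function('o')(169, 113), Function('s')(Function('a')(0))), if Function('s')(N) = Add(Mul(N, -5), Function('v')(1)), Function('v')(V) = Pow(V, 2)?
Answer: 113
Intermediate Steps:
Function('a')(E) = Mul(2, E) (Function('a')(E) = Mul(Add(3, -1), E) = Mul(2, E))
Function('s')(N) = Add(1, Mul(-5, N)) (Function('s')(N) = Add(Mul(N, -5), Pow(1, 2)) = Add(Mul(-5, N), 1) = Add(1, Mul(-5, N)))
Mul(Function('o')(169, 113), Function('s')(Function('a')(0))) = Mul(113, Add(1, Mul(-5, Mul(2, 0)))) = Mul(113, Add(1, Mul(-5, 0))) = Mul(113, Add(1, 0)) = Mul(113, 1) = 113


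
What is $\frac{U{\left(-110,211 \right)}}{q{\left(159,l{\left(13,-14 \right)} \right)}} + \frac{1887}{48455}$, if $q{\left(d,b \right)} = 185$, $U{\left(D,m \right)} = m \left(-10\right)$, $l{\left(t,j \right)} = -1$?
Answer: $- \frac{20378191}{1792835} \approx -11.366$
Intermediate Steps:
$U{\left(D,m \right)} = - 10 m$
$\frac{U{\left(-110,211 \right)}}{q{\left(159,l{\left(13,-14 \right)} \right)}} + \frac{1887}{48455} = \frac{\left(-10\right) 211}{185} + \frac{1887}{48455} = \left(-2110\right) \frac{1}{185} + 1887 \cdot \frac{1}{48455} = - \frac{422}{37} + \frac{1887}{48455} = - \frac{20378191}{1792835}$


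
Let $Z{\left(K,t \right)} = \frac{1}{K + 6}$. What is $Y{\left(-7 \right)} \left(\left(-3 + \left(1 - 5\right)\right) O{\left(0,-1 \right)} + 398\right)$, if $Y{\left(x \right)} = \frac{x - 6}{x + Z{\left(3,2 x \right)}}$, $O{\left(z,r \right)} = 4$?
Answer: $\frac{21645}{31} \approx 698.23$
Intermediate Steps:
$Z{\left(K,t \right)} = \frac{1}{6 + K}$
$Y{\left(x \right)} = \frac{-6 + x}{\frac{1}{9} + x}$ ($Y{\left(x \right)} = \frac{x - 6}{x + \frac{1}{6 + 3}} = \frac{-6 + x}{x + \frac{1}{9}} = \frac{-6 + x}{\frac{1}{9} + x}$)
$Y{\left(-7 \right)} \left(\left(-3 + \left(1 - 5\right)\right) O{\left(0,-1 \right)} + 398\right) = \frac{9 \left(-6 - 7\right)}{1 + 9 \left(-7\right)} \left(\left(-3 + \left(1 - 5\right)\right) 4 + 398\right) = 9 \frac{1}{1 - 63} \left(-13\right) \left(\left(-3 + \left(1 - 5\right)\right) 4 + 398\right) = 9 \frac{1}{-62} \left(-13\right) \left(\left(-3 - 4\right) 4 + 398\right) = 9 \left(- \frac{1}{62}\right) \left(-13\right) \left(\left(-7\right) 4 + 398\right) = \frac{117 \left(-28 + 398\right)}{62} = \frac{117}{62} \cdot 370 = \frac{21645}{31}$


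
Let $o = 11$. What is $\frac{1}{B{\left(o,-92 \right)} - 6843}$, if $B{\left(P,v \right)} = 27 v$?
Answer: $- \frac{1}{9327} \approx -0.00010722$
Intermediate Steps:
$\frac{1}{B{\left(o,-92 \right)} - 6843} = \frac{1}{27 \left(-92\right) - 6843} = \frac{1}{-2484 - 6843} = \frac{1}{-9327} = - \frac{1}{9327}$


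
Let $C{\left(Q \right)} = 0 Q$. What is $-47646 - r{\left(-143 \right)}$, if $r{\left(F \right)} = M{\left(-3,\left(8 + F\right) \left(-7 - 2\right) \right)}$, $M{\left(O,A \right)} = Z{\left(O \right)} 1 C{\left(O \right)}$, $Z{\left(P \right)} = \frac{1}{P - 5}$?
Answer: $-47646$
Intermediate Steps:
$C{\left(Q \right)} = 0$
$Z{\left(P \right)} = \frac{1}{-5 + P}$
$M{\left(O,A \right)} = 0$ ($M{\left(O,A \right)} = \frac{1}{-5 + O} 1 \cdot 0 = \frac{1}{-5 + O} 0 = 0$)
$r{\left(F \right)} = 0$
$-47646 - r{\left(-143 \right)} = -47646 - 0 = -47646 + 0 = -47646$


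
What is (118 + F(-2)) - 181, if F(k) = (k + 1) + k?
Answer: -66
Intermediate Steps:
F(k) = 1 + 2*k (F(k) = (1 + k) + k = 1 + 2*k)
(118 + F(-2)) - 181 = (118 + (1 + 2*(-2))) - 181 = (118 + (1 - 4)) - 181 = (118 - 3) - 181 = 115 - 181 = -66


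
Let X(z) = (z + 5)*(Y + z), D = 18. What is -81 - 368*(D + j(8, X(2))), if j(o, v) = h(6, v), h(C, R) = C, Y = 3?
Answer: -8913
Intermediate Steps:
X(z) = (3 + z)*(5 + z) (X(z) = (z + 5)*(3 + z) = (5 + z)*(3 + z) = (3 + z)*(5 + z))
j(o, v) = 6
-81 - 368*(D + j(8, X(2))) = -81 - 368*(18 + 6) = -81 - 368*24 = -81 - 8832 = -8913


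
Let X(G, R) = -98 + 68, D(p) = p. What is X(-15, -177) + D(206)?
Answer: 176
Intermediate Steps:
X(G, R) = -30
X(-15, -177) + D(206) = -30 + 206 = 176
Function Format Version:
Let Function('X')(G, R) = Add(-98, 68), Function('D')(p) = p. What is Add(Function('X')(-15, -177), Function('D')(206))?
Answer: 176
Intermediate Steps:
Function('X')(G, R) = -30
Add(Function('X')(-15, -177), Function('D')(206)) = Add(-30, 206) = 176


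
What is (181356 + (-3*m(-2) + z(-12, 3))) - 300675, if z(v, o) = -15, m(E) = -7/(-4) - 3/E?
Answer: -477375/4 ≈ -1.1934e+5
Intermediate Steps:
m(E) = 7/4 - 3/E (m(E) = -7*(-1/4) - 3/E = 7/4 - 3/E)
(181356 + (-3*m(-2) + z(-12, 3))) - 300675 = (181356 + (-3*(7/4 - 3/(-2)) - 15)) - 300675 = (181356 + (-3*(7/4 - 3*(-1/2)) - 15)) - 300675 = (181356 + (-3*(7/4 + 3/2) - 15)) - 300675 = (181356 + (-3*13/4 - 15)) - 300675 = (181356 + (-39/4 - 15)) - 300675 = (181356 - 99/4) - 300675 = 725325/4 - 300675 = -477375/4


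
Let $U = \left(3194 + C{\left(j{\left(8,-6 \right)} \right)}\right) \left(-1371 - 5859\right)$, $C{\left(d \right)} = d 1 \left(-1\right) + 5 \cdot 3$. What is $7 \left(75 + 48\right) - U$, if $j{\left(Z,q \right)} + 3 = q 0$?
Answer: $23223621$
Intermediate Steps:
$j{\left(Z,q \right)} = -3$ ($j{\left(Z,q \right)} = -3 + q 0 = -3 + 0 = -3$)
$C{\left(d \right)} = 15 - d$ ($C{\left(d \right)} = d \left(-1\right) + 15 = - d + 15 = 15 - d$)
$U = -23222760$ ($U = \left(3194 + \left(15 - -3\right)\right) \left(-1371 - 5859\right) = \left(3194 + \left(15 + 3\right)\right) \left(-7230\right) = \left(3194 + 18\right) \left(-7230\right) = 3212 \left(-7230\right) = -23222760$)
$7 \left(75 + 48\right) - U = 7 \left(75 + 48\right) - -23222760 = 7 \cdot 123 + 23222760 = 861 + 23222760 = 23223621$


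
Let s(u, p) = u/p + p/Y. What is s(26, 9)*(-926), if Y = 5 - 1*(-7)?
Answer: -60653/18 ≈ -3369.6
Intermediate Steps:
Y = 12 (Y = 5 + 7 = 12)
s(u, p) = p/12 + u/p (s(u, p) = u/p + p/12 = p/12 + u/p)
s(26, 9)*(-926) = ((1/12)*9 + 26/9)*(-926) = (3/4 + 26*(1/9))*(-926) = (3/4 + 26/9)*(-926) = (131/36)*(-926) = -60653/18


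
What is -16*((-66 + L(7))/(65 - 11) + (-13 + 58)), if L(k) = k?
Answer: -18968/27 ≈ -702.52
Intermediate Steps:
-16*((-66 + L(7))/(65 - 11) + (-13 + 58)) = -16*((-66 + 7)/(65 - 11) + (-13 + 58)) = -16*(-59/54 + 45) = -16*2371/54 = -18968/27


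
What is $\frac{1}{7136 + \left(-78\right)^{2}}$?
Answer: $\frac{1}{13220} \approx 7.5643 \cdot 10^{-5}$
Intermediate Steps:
$\frac{1}{7136 + \left(-78\right)^{2}} = \frac{1}{7136 + 6084} = \frac{1}{13220}$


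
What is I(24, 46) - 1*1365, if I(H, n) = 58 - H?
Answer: -1331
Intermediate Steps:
I(24, 46) - 1*1365 = (58 - 1*24) - 1*1365 = (58 - 24) - 1365 = 34 - 1365 = -1331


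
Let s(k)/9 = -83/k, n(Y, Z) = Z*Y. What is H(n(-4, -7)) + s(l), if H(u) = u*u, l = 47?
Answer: 36101/47 ≈ 768.11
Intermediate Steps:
n(Y, Z) = Y*Z
H(u) = u²
s(k) = -747/k (s(k) = 9*(-83/k) = -747/k)
H(n(-4, -7)) + s(l) = (-4*(-7))² - 747/47 = 28² - 747*1/47 = 784 - 747/47 = 36101/47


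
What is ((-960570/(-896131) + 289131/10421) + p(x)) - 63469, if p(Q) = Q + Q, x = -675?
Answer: -605048382274538/9338581151 ≈ -64790.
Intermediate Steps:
p(Q) = 2*Q
((-960570/(-896131) + 289131/10421) + p(x)) - 63469 = ((-960570/(-896131) + 289131/10421) + 2*(-675)) - 63469 = ((-960570*(-1/896131) + 289131*(1/10421)) - 1350) - 63469 = ((960570/896131 + 289131/10421) - 1350) - 63469 = (269109352131/9338581151 - 1350) - 63469 = -12337975201719/9338581151 - 63469 = -605048382274538/9338581151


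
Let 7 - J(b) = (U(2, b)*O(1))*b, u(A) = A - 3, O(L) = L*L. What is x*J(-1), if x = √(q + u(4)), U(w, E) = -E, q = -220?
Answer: 8*I*√219 ≈ 118.39*I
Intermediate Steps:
O(L) = L²
u(A) = -3 + A
x = I*√219 (x = √(-220 + (-3 + 4)) = √(-220 + 1) = √(-219) = I*√219 ≈ 14.799*I)
J(b) = 7 + b² (J(b) = 7 - -b*1²*b = 7 - -b*1*b = 7 - (-b)*b = 7 - (-1)*b² = 7 + b²)
x*J(-1) = (I*√219)*(7 + (-1)²) = (I*√219)*(7 + 1) = (I*√219)*8 = 8*I*√219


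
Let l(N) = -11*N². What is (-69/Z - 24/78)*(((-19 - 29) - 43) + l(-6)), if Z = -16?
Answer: -405671/208 ≈ -1950.3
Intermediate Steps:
(-69/Z - 24/78)*(((-19 - 29) - 43) + l(-6)) = (-69/(-16) - 24/78)*(((-19 - 29) - 43) - 11*(-6)²) = (-69*(-1/16) - 24*1/78)*((-48 - 43) - 11*36) = (69/16 - 4/13)*(-91 - 396) = (833/208)*(-487) = -405671/208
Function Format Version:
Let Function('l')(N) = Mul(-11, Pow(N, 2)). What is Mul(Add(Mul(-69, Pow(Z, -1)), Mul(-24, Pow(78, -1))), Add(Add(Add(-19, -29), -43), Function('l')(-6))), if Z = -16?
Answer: Rational(-405671, 208) ≈ -1950.3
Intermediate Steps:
Mul(Add(Mul(-69, Pow(Z, -1)), Mul(-24, Pow(78, -1))), Add(Add(Add(-19, -29), -43), Function('l')(-6))) = Mul(Add(Mul(-69, Pow(-16, -1)), Mul(-24, Pow(78, -1))), Add(Add(Add(-19, -29), -43), Mul(-11, Pow(-6, 2)))) = Mul(Add(Mul(-69, Rational(-1, 16)), Mul(-24, Rational(1, 78))), Add(Add(-48, -43), Mul(-11, 36))) = Mul(Add(Rational(69, 16), Rational(-4, 13)), Add(-91, -396)) = Mul(Rational(833, 208), -487) = Rational(-405671, 208)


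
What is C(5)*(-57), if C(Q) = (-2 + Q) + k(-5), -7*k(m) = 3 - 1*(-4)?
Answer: -114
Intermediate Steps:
k(m) = -1 (k(m) = -(3 - 1*(-4))/7 = -(3 + 4)/7 = -1/7*7 = -1)
C(Q) = -3 + Q (C(Q) = (-2 + Q) - 1 = -3 + Q)
C(5)*(-57) = (-3 + 5)*(-57) = 2*(-57) = -114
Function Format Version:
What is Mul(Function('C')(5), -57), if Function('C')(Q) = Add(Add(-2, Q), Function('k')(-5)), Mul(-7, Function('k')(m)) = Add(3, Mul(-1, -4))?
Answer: -114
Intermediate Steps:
Function('k')(m) = -1 (Function('k')(m) = Mul(Rational(-1, 7), Add(3, Mul(-1, -4))) = Mul(Rational(-1, 7), Add(3, 4)) = Mul(Rational(-1, 7), 7) = -1)
Function('C')(Q) = Add(-3, Q) (Function('C')(Q) = Add(Add(-2, Q), -1) = Add(-3, Q))
Mul(Function('C')(5), -57) = Mul(Add(-3, 5), -57) = Mul(2, -57) = -114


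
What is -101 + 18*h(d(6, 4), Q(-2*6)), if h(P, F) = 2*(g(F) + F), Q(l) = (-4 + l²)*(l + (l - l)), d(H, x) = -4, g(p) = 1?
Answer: -60545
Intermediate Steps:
Q(l) = l*(-4 + l²) (Q(l) = (-4 + l²)*(l + 0) = (-4 + l²)*l = l*(-4 + l²))
h(P, F) = 2 + 2*F (h(P, F) = 2*(1 + F) = 2 + 2*F)
-101 + 18*h(d(6, 4), Q(-2*6)) = -101 + 18*(2 + 2*((-2*6)*(-4 + (-2*6)²))) = -101 + 18*(2 + 2*(-12*(-4 + (-12)²))) = -101 + 18*(2 + 2*(-12*(-4 + 144))) = -101 + 18*(2 + 2*(-12*140)) = -101 + 18*(2 + 2*(-1680)) = -101 + 18*(2 - 3360) = -101 + 18*(-3358) = -101 - 60444 = -60545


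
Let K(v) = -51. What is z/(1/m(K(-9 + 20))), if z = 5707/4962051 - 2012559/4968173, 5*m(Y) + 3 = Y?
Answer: 59748402211188/13695737668235 ≈ 4.3626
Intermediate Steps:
m(Y) = -⅗ + Y/5
z = -9958067035198/24652327802823 (z = 5707*(1/4962051) - 2012559*1/4968173 = 5707/4962051 - 2012559/4968173 = -9958067035198/24652327802823 ≈ -0.40394)
z/(1/m(K(-9 + 20))) = -9958067035198/(24652327802823*(1/(-⅗ + (⅕)*(-51)))) = -9958067035198/(24652327802823*(1/(-⅗ - 51/5))) = -9958067035198/(24652327802823*(1/(-54/5))) = -9958067035198/(24652327802823*(-5/54)) = -9958067035198/24652327802823*(-54/5) = 59748402211188/13695737668235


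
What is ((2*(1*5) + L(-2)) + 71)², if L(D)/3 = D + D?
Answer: 4761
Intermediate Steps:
L(D) = 6*D (L(D) = 3*(D + D) = 3*(2*D) = 6*D)
((2*(1*5) + L(-2)) + 71)² = ((2*(1*5) + 6*(-2)) + 71)² = ((2*5 - 12) + 71)² = ((10 - 12) + 71)² = (-2 + 71)² = 69² = 4761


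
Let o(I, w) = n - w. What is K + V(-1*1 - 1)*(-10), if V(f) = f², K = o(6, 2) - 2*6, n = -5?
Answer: -59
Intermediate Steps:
o(I, w) = -5 - w
K = -19 (K = (-5 - 1*2) - 2*6 = (-5 - 2) - 12 = -7 - 12 = -19)
K + V(-1*1 - 1)*(-10) = -19 + (-1*1 - 1)²*(-10) = -19 + (-1 - 1)²*(-10) = -19 + (-2)²*(-10) = -19 + 4*(-10) = -19 - 40 = -59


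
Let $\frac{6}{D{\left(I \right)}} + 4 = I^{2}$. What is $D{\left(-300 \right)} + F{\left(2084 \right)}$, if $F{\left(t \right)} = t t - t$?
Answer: $\frac{195335058059}{44998} \approx 4.341 \cdot 10^{6}$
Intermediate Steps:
$F{\left(t \right)} = t^{2} - t$
$D{\left(I \right)} = \frac{6}{-4 + I^{2}}$
$D{\left(-300 \right)} + F{\left(2084 \right)} = \frac{6}{-4 + \left(-300\right)^{2}} + 2084 \left(-1 + 2084\right) = \frac{6}{-4 + 90000} + 2084 \cdot 2083 = \frac{6}{89996} + 4340972 = 6 \cdot \frac{1}{89996} + 4340972 = \frac{3}{44998} + 4340972 = \frac{195335058059}{44998}$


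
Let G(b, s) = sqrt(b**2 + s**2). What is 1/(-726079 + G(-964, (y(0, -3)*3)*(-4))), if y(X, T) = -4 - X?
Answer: -726079/527189782641 - 20*sqrt(2329)/527189782641 ≈ -1.3791e-6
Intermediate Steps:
1/(-726079 + G(-964, (y(0, -3)*3)*(-4))) = 1/(-726079 + sqrt((-964)**2 + (((-4 - 1*0)*3)*(-4))**2)) = 1/(-726079 + sqrt(929296 + (((-4 + 0)*3)*(-4))**2)) = 1/(-726079 + sqrt(929296 + (-4*3*(-4))**2)) = 1/(-726079 + sqrt(929296 + (-12*(-4))**2)) = 1/(-726079 + sqrt(929296 + 48**2)) = 1/(-726079 + sqrt(929296 + 2304)) = 1/(-726079 + sqrt(931600)) = 1/(-726079 + 20*sqrt(2329))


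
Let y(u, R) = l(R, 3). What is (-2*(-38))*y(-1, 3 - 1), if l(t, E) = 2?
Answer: 152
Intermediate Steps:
y(u, R) = 2
(-2*(-38))*y(-1, 3 - 1) = -2*(-38)*2 = 76*2 = 152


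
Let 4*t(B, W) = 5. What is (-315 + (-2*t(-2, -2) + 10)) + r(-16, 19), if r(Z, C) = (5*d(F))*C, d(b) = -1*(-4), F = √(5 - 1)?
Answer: 145/2 ≈ 72.500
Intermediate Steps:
t(B, W) = 5/4 (t(B, W) = (¼)*5 = 5/4)
F = 2 (F = √4 = 2)
d(b) = 4
r(Z, C) = 20*C (r(Z, C) = (5*4)*C = 20*C)
(-315 + (-2*t(-2, -2) + 10)) + r(-16, 19) = (-315 + (-2*5/4 + 10)) + 20*19 = (-315 + (-5/2 + 10)) + 380 = (-315 + 15/2) + 380 = -615/2 + 380 = 145/2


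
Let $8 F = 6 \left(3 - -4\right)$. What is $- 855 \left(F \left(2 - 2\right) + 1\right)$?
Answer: $-855$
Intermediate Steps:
$F = \frac{21}{4}$ ($F = \frac{6 \left(3 - -4\right)}{8} = \frac{6 \left(3 + 4\right)}{8} = \frac{6 \cdot 7}{8} = \frac{1}{8} \cdot 42 = \frac{21}{4} \approx 5.25$)
$- 855 \left(F \left(2 - 2\right) + 1\right) = - 855 \left(\frac{21 \left(2 - 2\right)}{4} + 1\right) = - 855 \left(\frac{21}{4} \cdot 0 + 1\right) = - 855 \left(0 + 1\right) = \left(-855\right) 1 = -855$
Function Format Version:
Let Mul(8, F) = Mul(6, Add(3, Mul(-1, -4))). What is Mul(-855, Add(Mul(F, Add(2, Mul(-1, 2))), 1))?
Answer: -855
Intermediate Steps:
F = Rational(21, 4) (F = Mul(Rational(1, 8), Mul(6, Add(3, Mul(-1, -4)))) = Mul(Rational(1, 8), Mul(6, Add(3, 4))) = Mul(Rational(1, 8), Mul(6, 7)) = Mul(Rational(1, 8), 42) = Rational(21, 4) ≈ 5.2500)
Mul(-855, Add(Mul(F, Add(2, Mul(-1, 2))), 1)) = Mul(-855, Add(Mul(Rational(21, 4), Add(2, Mul(-1, 2))), 1)) = Mul(-855, Add(Mul(Rational(21, 4), Add(2, -2)), 1)) = Mul(-855, Add(Mul(Rational(21, 4), 0), 1)) = Mul(-855, Add(0, 1)) = Mul(-855, 1) = -855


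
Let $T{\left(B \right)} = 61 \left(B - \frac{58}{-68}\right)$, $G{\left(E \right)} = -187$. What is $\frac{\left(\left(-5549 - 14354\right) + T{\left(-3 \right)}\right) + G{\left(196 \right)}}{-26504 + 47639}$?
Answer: $- \frac{229171}{239530} \approx -0.95675$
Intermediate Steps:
$T{\left(B \right)} = \frac{1769}{34} + 61 B$ ($T{\left(B \right)} = 61 \left(B - - \frac{29}{34}\right) = 61 \left(B + \frac{29}{34}\right) = 61 \left(\frac{29}{34} + B\right) = \frac{1769}{34} + 61 B$)
$\frac{\left(\left(-5549 - 14354\right) + T{\left(-3 \right)}\right) + G{\left(196 \right)}}{-26504 + 47639} = \frac{\left(\left(-5549 - 14354\right) + \left(\frac{1769}{34} + 61 \left(-3\right)\right)\right) - 187}{-26504 + 47639} = \frac{\left(-19903 + \left(\frac{1769}{34} - 183\right)\right) - 187}{21135} = \left(\left(-19903 - \frac{4453}{34}\right) - 187\right) \frac{1}{21135} = \left(- \frac{681155}{34} - 187\right) \frac{1}{21135} = \left(- \frac{687513}{34}\right) \frac{1}{21135} = - \frac{229171}{239530}$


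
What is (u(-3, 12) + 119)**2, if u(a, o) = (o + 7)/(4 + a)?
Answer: 19044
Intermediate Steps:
u(a, o) = (7 + o)/(4 + a)
(u(-3, 12) + 119)**2 = ((7 + 12)/(4 - 3) + 119)**2 = (19/1 + 119)**2 = (1*19 + 119)**2 = (19 + 119)**2 = 138**2 = 19044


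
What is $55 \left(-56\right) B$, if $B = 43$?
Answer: $-132440$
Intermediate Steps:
$55 \left(-56\right) B = 55 \left(-56\right) 43 = \left(-3080\right) 43 = -132440$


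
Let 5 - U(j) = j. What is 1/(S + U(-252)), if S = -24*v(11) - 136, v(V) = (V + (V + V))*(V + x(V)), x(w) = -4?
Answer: -1/5423 ≈ -0.00018440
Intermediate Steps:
v(V) = 3*V*(-4 + V) (v(V) = (V + (V + V))*(V - 4) = (V + 2*V)*(-4 + V) = (3*V)*(-4 + V) = 3*V*(-4 + V))
U(j) = 5 - j
S = -5680 (S = -72*11*(-4 + 11) - 136 = -72*11*7 - 136 = -24*231 - 136 = -5544 - 136 = -5680)
1/(S + U(-252)) = 1/(-5680 + (5 - 1*(-252))) = 1/(-5680 + (5 + 252)) = 1/(-5680 + 257) = 1/(-5423) = -1/5423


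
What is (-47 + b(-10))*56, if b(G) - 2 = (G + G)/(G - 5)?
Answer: -7336/3 ≈ -2445.3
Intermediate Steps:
b(G) = 2 + 2*G/(-5 + G) (b(G) = 2 + (G + G)/(G - 5) = 2 + (2*G)/(-5 + G) = 2 + 2*G/(-5 + G))
(-47 + b(-10))*56 = (-47 + 2*(-5 + 2*(-10))/(-5 - 10))*56 = (-47 + 2*(-5 - 20)/(-15))*56 = (-47 + 2*(-1/15)*(-25))*56 = (-47 + 10/3)*56 = -131/3*56 = -7336/3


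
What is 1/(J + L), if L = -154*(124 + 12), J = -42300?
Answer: -1/63244 ≈ -1.5812e-5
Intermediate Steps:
L = -20944 (L = -154*136 = -20944)
1/(J + L) = 1/(-42300 - 20944) = 1/(-63244) = -1/63244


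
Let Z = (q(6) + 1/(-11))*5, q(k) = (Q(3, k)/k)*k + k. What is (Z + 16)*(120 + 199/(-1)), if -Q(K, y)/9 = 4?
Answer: 116841/11 ≈ 10622.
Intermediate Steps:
Q(K, y) = -36 (Q(K, y) = -9*4 = -36)
q(k) = -36 + k (q(k) = (-36/k)*k + k = -36 + k)
Z = -1655/11 (Z = ((-36 + 6) + 1/(-11))*5 = (-30 - 1/11)*5 = -331/11*5 = -1655/11 ≈ -150.45)
(Z + 16)*(120 + 199/(-1)) = (-1655/11 + 16)*(120 + 199/(-1)) = -1479*(120 + 199*(-1))/11 = -1479*(120 - 199)/11 = -1479/11*(-79) = 116841/11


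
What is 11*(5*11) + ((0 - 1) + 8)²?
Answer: 654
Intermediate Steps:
11*(5*11) + ((0 - 1) + 8)² = 11*55 + (-1 + 8)² = 605 + 7² = 605 + 49 = 654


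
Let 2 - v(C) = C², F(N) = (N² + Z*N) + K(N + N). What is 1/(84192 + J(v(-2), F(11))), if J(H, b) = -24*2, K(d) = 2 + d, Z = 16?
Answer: 1/84144 ≈ 1.1884e-5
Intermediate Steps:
F(N) = 2 + N² + 18*N (F(N) = (N² + 16*N) + (2 + (N + N)) = (N² + 16*N) + (2 + 2*N) = 2 + N² + 18*N)
v(C) = 2 - C²
J(H, b) = -48
1/(84192 + J(v(-2), F(11))) = 1/(84192 - 48) = 1/84144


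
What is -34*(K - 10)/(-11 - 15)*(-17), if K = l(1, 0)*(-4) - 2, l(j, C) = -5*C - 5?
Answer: -2312/13 ≈ -177.85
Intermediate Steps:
l(j, C) = -5 - 5*C
K = 18 (K = (-5 - 5*0)*(-4) - 2 = (-5 + 0)*(-4) - 2 = -5*(-4) - 2 = 20 - 2 = 18)
-34*(K - 10)/(-11 - 15)*(-17) = -34*(18 - 10)/(-11 - 15)*(-17) = -272/(-26)*(-17) = -272*(-1)/26*(-17) = -34*(-4/13)*(-17) = (136/13)*(-17) = -2312/13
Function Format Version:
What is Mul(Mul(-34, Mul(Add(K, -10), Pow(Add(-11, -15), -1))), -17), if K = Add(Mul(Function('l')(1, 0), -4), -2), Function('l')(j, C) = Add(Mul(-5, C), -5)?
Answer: Rational(-2312, 13) ≈ -177.85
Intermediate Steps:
Function('l')(j, C) = Add(-5, Mul(-5, C))
K = 18 (K = Add(Mul(Add(-5, Mul(-5, 0)), -4), -2) = Add(Mul(Add(-5, 0), -4), -2) = Add(Mul(-5, -4), -2) = Add(20, -2) = 18)
Mul(Mul(-34, Mul(Add(K, -10), Pow(Add(-11, -15), -1))), -17) = Mul(Mul(-34, Mul(Add(18, -10), Pow(Add(-11, -15), -1))), -17) = Mul(Mul(-34, Mul(8, Pow(-26, -1))), -17) = Mul(Mul(-34, Mul(8, Rational(-1, 26))), -17) = Mul(Mul(-34, Rational(-4, 13)), -17) = Mul(Rational(136, 13), -17) = Rational(-2312, 13)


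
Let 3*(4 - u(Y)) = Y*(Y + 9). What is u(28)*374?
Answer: -382976/3 ≈ -1.2766e+5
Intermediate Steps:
u(Y) = 4 - Y*(9 + Y)/3 (u(Y) = 4 - Y*(Y + 9)/3 = 4 - Y*(9 + Y)/3)
u(28)*374 = (4 - 3*28 - ⅓*28²)*374 = (4 - 84 - ⅓*784)*374 = (4 - 84 - 784/3)*374 = -1024/3*374 = -382976/3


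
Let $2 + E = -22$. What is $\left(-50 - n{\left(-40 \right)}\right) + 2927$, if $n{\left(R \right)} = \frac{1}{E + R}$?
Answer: $\frac{184129}{64} \approx 2877.0$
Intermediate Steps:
$E = -24$ ($E = -2 - 22 = -24$)
$n{\left(R \right)} = \frac{1}{-24 + R}$
$\left(-50 - n{\left(-40 \right)}\right) + 2927 = \left(-50 - \frac{1}{-24 - 40}\right) + 2927 = \left(-50 - \frac{1}{-64}\right) + 2927 = \left(-50 - - \frac{1}{64}\right) + 2927 = \left(-50 + \frac{1}{64}\right) + 2927 = - \frac{3199}{64} + 2927 = \frac{184129}{64}$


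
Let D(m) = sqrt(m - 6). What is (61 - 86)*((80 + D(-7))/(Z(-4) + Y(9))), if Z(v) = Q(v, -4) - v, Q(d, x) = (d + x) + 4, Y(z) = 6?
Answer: -1000/3 - 25*I*sqrt(13)/6 ≈ -333.33 - 15.023*I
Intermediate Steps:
Q(d, x) = 4 + d + x
Z(v) = 0 (Z(v) = (4 + v - 4) - v = v - v = 0)
D(m) = sqrt(-6 + m)
(61 - 86)*((80 + D(-7))/(Z(-4) + Y(9))) = (61 - 86)*((80 + sqrt(-6 - 7))/(0 + 6)) = -25*(80 + sqrt(-13))/6 = -25*(80 + I*sqrt(13))/6 = -25*(40/3 + I*sqrt(13)/6) = -1000/3 - 25*I*sqrt(13)/6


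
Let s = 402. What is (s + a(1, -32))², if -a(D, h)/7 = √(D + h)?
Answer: 160085 - 5628*I*√31 ≈ 1.6009e+5 - 31335.0*I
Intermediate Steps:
a(D, h) = -7*√(D + h)
(s + a(1, -32))² = (402 - 7*√(1 - 32))² = (402 - 7*I*√31)²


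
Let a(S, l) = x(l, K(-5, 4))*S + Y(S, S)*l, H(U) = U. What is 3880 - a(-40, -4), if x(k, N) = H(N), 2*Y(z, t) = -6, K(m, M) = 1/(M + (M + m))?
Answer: 11644/3 ≈ 3881.3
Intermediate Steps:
K(m, M) = 1/(m + 2*M)
Y(z, t) = -3 (Y(z, t) = (½)*(-6) = -3)
x(k, N) = N
a(S, l) = -3*l + S/3 (a(S, l) = S/(-5 + 2*4) - 3*l = S/(-5 + 8) - 3*l = S/3 - 3*l = -3*l + S/3)
3880 - a(-40, -4) = 3880 - (-3*(-4) + (⅓)*(-40)) = 3880 - (12 - 40/3) = 3880 - 1*(-4/3) = 3880 + 4/3 = 11644/3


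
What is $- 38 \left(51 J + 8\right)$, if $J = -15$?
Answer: $28766$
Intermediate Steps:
$- 38 \left(51 J + 8\right) = - 38 \left(51 \left(-15\right) + 8\right) = - 38 \left(-765 + 8\right) = \left(-38\right) \left(-757\right) = 28766$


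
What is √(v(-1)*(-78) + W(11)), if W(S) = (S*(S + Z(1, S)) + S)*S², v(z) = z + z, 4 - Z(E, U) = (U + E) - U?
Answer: √20121 ≈ 141.85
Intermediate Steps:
Z(E, U) = 4 - E (Z(E, U) = 4 - ((U + E) - U) = 4 - ((E + U) - U) = 4 - E)
v(z) = 2*z
W(S) = S²*(S + S*(3 + S)) (W(S) = (S*(S + (4 - 1*1)) + S)*S² = (S*(S + (4 - 1)) + S)*S² = (S*(S + 3) + S)*S² = (S*(3 + S) + S)*S² = (S + S*(3 + S))*S² = S²*(S + S*(3 + S)))
√(v(-1)*(-78) + W(11)) = √((2*(-1))*(-78) + 11³*(4 + 11)) = √(-2*(-78) + 1331*15) = √(156 + 19965) = √20121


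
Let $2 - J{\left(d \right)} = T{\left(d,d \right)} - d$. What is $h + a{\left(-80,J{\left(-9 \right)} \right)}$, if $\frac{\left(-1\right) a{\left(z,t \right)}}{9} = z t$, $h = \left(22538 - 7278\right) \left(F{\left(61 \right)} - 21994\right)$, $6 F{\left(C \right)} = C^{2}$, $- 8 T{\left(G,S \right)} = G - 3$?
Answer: $- \frac{978512450}{3} \approx -3.2617 \cdot 10^{8}$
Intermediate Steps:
$T{\left(G,S \right)} = \frac{3}{8} - \frac{G}{8}$ ($T{\left(G,S \right)} = - \frac{G - 3}{8} = - \frac{-3 + G}{8} = \frac{3}{8} - \frac{G}{8}$)
$F{\left(C \right)} = \frac{C^{2}}{6}$
$J{\left(d \right)} = \frac{13}{8} + \frac{9 d}{8}$ ($J{\left(d \right)} = 2 - \left(\left(\frac{3}{8} - \frac{d}{8}\right) - d\right) = 2 - \left(\frac{3}{8} - \frac{9 d}{8}\right) = 2 + \left(- \frac{3}{8} + \frac{9 d}{8}\right) = \frac{13}{8} + \frac{9 d}{8}$)
$h = - \frac{978494090}{3}$ ($h = \left(22538 - 7278\right) \left(\frac{61^{2}}{6} - 21994\right) = 15260 \left(\frac{1}{6} \cdot 3721 - 21994\right) = 15260 \left(\frac{3721}{6} - 21994\right) = 15260 \left(- \frac{128243}{6}\right) = - \frac{978494090}{3} \approx -3.2616 \cdot 10^{8}$)
$a{\left(z,t \right)} = - 9 t z$ ($a{\left(z,t \right)} = - 9 z t = - 9 t z$)
$h + a{\left(-80,J{\left(-9 \right)} \right)} = - \frac{978494090}{3} - 9 \left(\frac{13}{8} + \frac{9}{8} \left(-9\right)\right) \left(-80\right) = - \frac{978494090}{3} - 9 \left(\frac{13}{8} - \frac{81}{8}\right) \left(-80\right) = - \frac{978494090}{3} - \left(- \frac{153}{2}\right) \left(-80\right) = - \frac{978494090}{3} - 6120 = - \frac{978512450}{3}$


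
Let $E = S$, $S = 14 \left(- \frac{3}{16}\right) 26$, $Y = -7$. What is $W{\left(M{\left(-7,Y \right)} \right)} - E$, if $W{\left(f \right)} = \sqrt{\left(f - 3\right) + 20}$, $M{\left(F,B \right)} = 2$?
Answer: $\frac{273}{4} + \sqrt{19} \approx 72.609$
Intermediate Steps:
$S = - \frac{273}{4}$ ($S = 14 \left(\left(-3\right) \frac{1}{16}\right) 26 = 14 \left(- \frac{3}{16}\right) 26 = \left(- \frac{21}{8}\right) 26 = - \frac{273}{4} \approx -68.25$)
$E = - \frac{273}{4} \approx -68.25$
$W{\left(f \right)} = \sqrt{17 + f}$ ($W{\left(f \right)} = \sqrt{\left(f - 3\right) + 20} = \sqrt{\left(-3 + f\right) + 20} = \sqrt{17 + f}$)
$W{\left(M{\left(-7,Y \right)} \right)} - E = \sqrt{17 + 2} - - \frac{273}{4} = \sqrt{19} + \frac{273}{4} = \frac{273}{4} + \sqrt{19}$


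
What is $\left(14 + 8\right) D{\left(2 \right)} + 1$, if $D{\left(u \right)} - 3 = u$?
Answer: $111$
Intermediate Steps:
$D{\left(u \right)} = 3 + u$
$\left(14 + 8\right) D{\left(2 \right)} + 1 = \left(14 + 8\right) \left(3 + 2\right) + 1 = 22 \cdot 5 + 1 = 110 + 1 = 111$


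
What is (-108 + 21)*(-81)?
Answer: 7047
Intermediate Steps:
(-108 + 21)*(-81) = -87*(-81) = 7047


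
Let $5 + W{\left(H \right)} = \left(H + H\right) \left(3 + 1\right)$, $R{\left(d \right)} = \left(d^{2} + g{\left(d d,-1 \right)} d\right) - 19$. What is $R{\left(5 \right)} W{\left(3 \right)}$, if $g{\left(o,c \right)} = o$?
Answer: $2489$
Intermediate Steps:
$R{\left(d \right)} = -19 + d^{2} + d^{3}$ ($R{\left(d \right)} = \left(d^{2} + d d d\right) - 19 = \left(d^{2} + d^{2} d\right) - 19 = \left(d^{2} + d^{3}\right) - 19 = -19 + d^{2} + d^{3}$)
$W{\left(H \right)} = -5 + 8 H$ ($W{\left(H \right)} = -5 + \left(H + H\right) \left(3 + 1\right) = -5 + 2 H 4 = -5 + 8 H$)
$R{\left(5 \right)} W{\left(3 \right)} = \left(-19 + 5^{2} + 5^{3}\right) \left(-5 + 8 \cdot 3\right) = \left(-19 + 25 + 125\right) \left(-5 + 24\right) = 131 \cdot 19 = 2489$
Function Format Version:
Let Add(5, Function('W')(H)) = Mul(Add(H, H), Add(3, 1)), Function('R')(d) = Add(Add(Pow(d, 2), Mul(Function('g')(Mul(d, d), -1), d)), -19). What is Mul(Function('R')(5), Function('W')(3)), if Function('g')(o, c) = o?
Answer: 2489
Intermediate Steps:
Function('R')(d) = Add(-19, Pow(d, 2), Pow(d, 3)) (Function('R')(d) = Add(Add(Pow(d, 2), Mul(Mul(d, d), d)), -19) = Add(Add(Pow(d, 2), Mul(Pow(d, 2), d)), -19) = Add(Add(Pow(d, 2), Pow(d, 3)), -19) = Add(-19, Pow(d, 2), Pow(d, 3)))
Function('W')(H) = Add(-5, Mul(8, H)) (Function('W')(H) = Add(-5, Mul(Add(H, H), Add(3, 1))) = Add(-5, Mul(Mul(2, H), 4)) = Add(-5, Mul(8, H)))
Mul(Function('R')(5), Function('W')(3)) = Mul(Add(-19, Pow(5, 2), Pow(5, 3)), Add(-5, Mul(8, 3))) = Mul(Add(-19, 25, 125), Add(-5, 24)) = Mul(131, 19) = 2489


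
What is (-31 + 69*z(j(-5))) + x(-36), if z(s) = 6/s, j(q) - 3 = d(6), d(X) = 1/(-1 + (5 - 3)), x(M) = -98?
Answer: -51/2 ≈ -25.500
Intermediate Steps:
d(X) = 1 (d(X) = 1/(-1 + 2) = 1/1 = 1)
j(q) = 4 (j(q) = 3 + 1 = 4)
(-31 + 69*z(j(-5))) + x(-36) = (-31 + 69*(6/4)) - 98 = (-31 + 69*(6*(¼))) - 98 = (-31 + 69*(3/2)) - 98 = (-31 + 207/2) - 98 = 145/2 - 98 = -51/2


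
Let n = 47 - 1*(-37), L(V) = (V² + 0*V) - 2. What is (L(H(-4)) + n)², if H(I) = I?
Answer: 9604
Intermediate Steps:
L(V) = -2 + V² (L(V) = (V² + 0) - 2 = V² - 2 = -2 + V²)
n = 84 (n = 47 + 37 = 84)
(L(H(-4)) + n)² = ((-2 + (-4)²) + 84)² = ((-2 + 16) + 84)² = (14 + 84)² = 98² = 9604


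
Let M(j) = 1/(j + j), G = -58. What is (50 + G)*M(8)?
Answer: -½ ≈ -0.50000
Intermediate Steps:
M(j) = 1/(2*j)
(50 + G)*M(8) = (50 - 58)*((½)/8) = -4/8 = -8*1/16 = -½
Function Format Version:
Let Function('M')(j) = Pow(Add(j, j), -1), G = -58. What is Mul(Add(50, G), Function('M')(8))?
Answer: Rational(-1, 2) ≈ -0.50000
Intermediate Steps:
Function('M')(j) = Mul(Rational(1, 2), Pow(j, -1)) (Function('M')(j) = Pow(Mul(2, j), -1) = Mul(Rational(1, 2), Pow(j, -1)))
Mul(Add(50, G), Function('M')(8)) = Mul(Add(50, -58), Mul(Rational(1, 2), Pow(8, -1))) = Mul(-8, Mul(Rational(1, 2), Rational(1, 8))) = Mul(-8, Rational(1, 16)) = Rational(-1, 2)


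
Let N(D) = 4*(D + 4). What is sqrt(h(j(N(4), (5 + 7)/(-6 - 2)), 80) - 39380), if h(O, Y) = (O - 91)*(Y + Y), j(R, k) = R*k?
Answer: 2*I*sqrt(15405) ≈ 248.23*I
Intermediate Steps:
N(D) = 16 + 4*D (N(D) = 4*(4 + D) = 16 + 4*D)
h(O, Y) = 2*Y*(-91 + O) (h(O, Y) = (-91 + O)*(2*Y) = 2*Y*(-91 + O))
sqrt(h(j(N(4), (5 + 7)/(-6 - 2)), 80) - 39380) = sqrt(2*80*(-91 + (16 + 4*4)*((5 + 7)/(-6 - 2))) - 39380) = sqrt(2*80*(-91 + (16 + 16)*(12/(-8))) - 39380) = sqrt(2*80*(-91 + 32*(12*(-1/8))) - 39380) = sqrt(2*80*(-91 + 32*(-3/2)) - 39380) = sqrt(2*80*(-91 - 48) - 39380) = sqrt(2*80*(-139) - 39380) = sqrt(-22240 - 39380) = sqrt(-61620) = 2*I*sqrt(15405)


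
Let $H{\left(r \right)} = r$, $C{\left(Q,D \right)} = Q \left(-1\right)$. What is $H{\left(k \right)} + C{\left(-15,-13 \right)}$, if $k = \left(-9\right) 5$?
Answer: $-30$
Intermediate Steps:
$C{\left(Q,D \right)} = - Q$
$k = -45$
$H{\left(k \right)} + C{\left(-15,-13 \right)} = -45 - -15 = -45 + 15 = -30$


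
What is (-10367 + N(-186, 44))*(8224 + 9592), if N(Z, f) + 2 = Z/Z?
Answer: -184716288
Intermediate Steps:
N(Z, f) = -1 (N(Z, f) = -2 + Z/Z = -2 + 1 = -1)
(-10367 + N(-186, 44))*(8224 + 9592) = (-10367 - 1)*(8224 + 9592) = -10368*17816 = -184716288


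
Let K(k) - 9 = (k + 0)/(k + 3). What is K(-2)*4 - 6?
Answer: 22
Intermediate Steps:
K(k) = 9 + k/(3 + k) (K(k) = 9 + (k + 0)/(k + 3) = 9 + k/(3 + k))
K(-2)*4 - 6 = ((27 + 10*(-2))/(3 - 2))*4 - 6 = ((27 - 20)/1)*4 - 6 = (1*7)*4 - 6 = 7*4 - 6 = 28 - 6 = 22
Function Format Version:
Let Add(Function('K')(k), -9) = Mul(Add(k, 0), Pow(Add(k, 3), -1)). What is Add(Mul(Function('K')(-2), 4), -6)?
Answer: 22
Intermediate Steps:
Function('K')(k) = Add(9, Mul(k, Pow(Add(3, k), -1))) (Function('K')(k) = Add(9, Mul(Add(k, 0), Pow(Add(k, 3), -1))) = Add(9, Mul(k, Pow(Add(3, k), -1))))
Add(Mul(Function('K')(-2), 4), -6) = Add(Mul(Mul(Pow(Add(3, -2), -1), Add(27, Mul(10, -2))), 4), -6) = Add(Mul(Mul(Pow(1, -1), Add(27, -20)), 4), -6) = Add(Mul(Mul(1, 7), 4), -6) = Add(Mul(7, 4), -6) = Add(28, -6) = 22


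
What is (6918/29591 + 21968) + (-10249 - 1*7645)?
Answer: 120560652/29591 ≈ 4074.2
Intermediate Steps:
(6918/29591 + 21968) + (-10249 - 1*7645) = (6918*(1/29591) + 21968) + (-10249 - 7645) = (6918/29591 + 21968) - 17894 = 650062006/29591 - 17894 = 120560652/29591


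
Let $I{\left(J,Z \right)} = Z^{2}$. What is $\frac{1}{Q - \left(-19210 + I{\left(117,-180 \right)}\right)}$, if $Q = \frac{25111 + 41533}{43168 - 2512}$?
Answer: $- \frac{10164}{134046499} \approx -7.5824 \cdot 10^{-5}$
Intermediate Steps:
$Q = \frac{16661}{10164}$ ($Q = \frac{66644}{40656} = 66644 \cdot \frac{1}{40656} = \frac{16661}{10164} \approx 1.6392$)
$\frac{1}{Q - \left(-19210 + I{\left(117,-180 \right)}\right)} = \frac{1}{\frac{16661}{10164} + \left(19210 - \left(-180\right)^{2}\right)} = \frac{1}{\frac{16661}{10164} + \left(19210 - 32400\right)} = \frac{1}{\frac{16661}{10164} - 13190} = \frac{1}{- \frac{134046499}{10164}} = - \frac{10164}{134046499}$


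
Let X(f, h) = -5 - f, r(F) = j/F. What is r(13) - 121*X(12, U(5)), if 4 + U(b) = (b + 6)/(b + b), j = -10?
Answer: 26731/13 ≈ 2056.2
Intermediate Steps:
U(b) = -4 + (6 + b)/(2*b) (U(b) = -4 + (b + 6)/(b + b) = -4 + (6 + b)/((2*b)) = -4 + (6 + b)*(1/(2*b)) = -4 + (6 + b)/(2*b))
r(F) = -10/F
r(13) - 121*X(12, U(5)) = -10/13 - 121*(-5 - 1*12) = -10*1/13 - 121*(-5 - 12) = -10/13 - 121*(-17) = -10/13 + 2057 = 26731/13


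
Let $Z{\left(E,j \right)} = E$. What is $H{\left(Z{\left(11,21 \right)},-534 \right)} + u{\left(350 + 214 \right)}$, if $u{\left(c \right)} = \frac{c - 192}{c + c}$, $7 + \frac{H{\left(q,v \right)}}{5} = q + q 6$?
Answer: $\frac{32931}{94} \approx 350.33$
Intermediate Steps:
$H{\left(q,v \right)} = -35 + 35 q$ ($H{\left(q,v \right)} = -35 + 5 \left(q + q 6\right) = -35 + 5 \left(q + 6 q\right) = -35 + 5 \cdot 7 q = -35 + 35 q$)
$u{\left(c \right)} = \frac{-192 + c}{2 c}$
$H{\left(Z{\left(11,21 \right)},-534 \right)} + u{\left(350 + 214 \right)} = \left(-35 + 35 \cdot 11\right) + \frac{-192 + \left(350 + 214\right)}{2 \left(350 + 214\right)} = \left(-35 + 385\right) + \frac{-192 + 564}{2 \cdot 564} = 350 + \frac{1}{2} \cdot \frac{1}{564} \cdot 372 = 350 + \frac{31}{94} = \frac{32931}{94}$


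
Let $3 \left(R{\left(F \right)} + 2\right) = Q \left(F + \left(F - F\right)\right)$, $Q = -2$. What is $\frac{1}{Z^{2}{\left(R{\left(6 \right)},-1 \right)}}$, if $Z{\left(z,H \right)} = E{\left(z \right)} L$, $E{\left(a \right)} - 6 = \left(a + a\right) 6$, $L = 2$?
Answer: $\frac{1}{17424} \approx 5.7392 \cdot 10^{-5}$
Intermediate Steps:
$R{\left(F \right)} = -2 - \frac{2 F}{3}$ ($R{\left(F \right)} = -2 + \frac{\left(-2\right) \left(F + \left(F - F\right)\right)}{3} = -2 + \frac{\left(-2\right) \left(F + 0\right)}{3} = -2 + \frac{\left(-2\right) F}{3} = -2 - \frac{2 F}{3}$)
$E{\left(a \right)} = 6 + 12 a$ ($E{\left(a \right)} = 6 + \left(a + a\right) 6 = 6 + 2 a 6 = 6 + 12 a$)
$Z{\left(z,H \right)} = 12 + 24 z$ ($Z{\left(z,H \right)} = \left(6 + 12 z\right) 2 = 12 + 24 z$)
$\frac{1}{Z^{2}{\left(R{\left(6 \right)},-1 \right)}} = \frac{1}{\left(12 + 24 \left(-2 - 4\right)\right)^{2}} = \frac{1}{\left(12 + 24 \left(-6\right)\right)^{2}} = \frac{1}{\left(12 - 144\right)^{2}} = \frac{1}{\left(-132\right)^{2}} = \frac{1}{17424}$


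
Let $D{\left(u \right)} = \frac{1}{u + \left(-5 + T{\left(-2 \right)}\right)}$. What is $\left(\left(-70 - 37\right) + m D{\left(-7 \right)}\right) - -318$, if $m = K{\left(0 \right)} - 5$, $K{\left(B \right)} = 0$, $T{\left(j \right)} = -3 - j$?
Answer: $\frac{2748}{13} \approx 211.38$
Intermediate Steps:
$m = -5$ ($m = 0 - 5 = -5$)
$D{\left(u \right)} = \frac{1}{-6 + u}$ ($D{\left(u \right)} = \frac{1}{u - 6} = \frac{1}{-6 + u}$)
$\left(\left(-70 - 37\right) + m D{\left(-7 \right)}\right) - -318 = \left(\left(-70 - 37\right) - \frac{5}{-6 - 7}\right) - -318 = \left(-107 - \frac{5}{-13}\right) + 318 = \left(-107 - - \frac{5}{13}\right) + 318 = \left(-107 + \frac{5}{13}\right) + 318 = - \frac{1386}{13} + 318 = \frac{2748}{13}$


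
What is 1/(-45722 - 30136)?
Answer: -1/75858 ≈ -1.3183e-5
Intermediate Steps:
1/(-45722 - 30136) = 1/(-75858) = -1/75858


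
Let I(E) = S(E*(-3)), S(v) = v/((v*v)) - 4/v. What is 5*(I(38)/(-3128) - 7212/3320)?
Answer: -107156311/9865712 ≈ -10.861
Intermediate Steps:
S(v) = -3/v (S(v) = v/(v²) - 4/v = v/v² - 4/v = 1/v - 4/v = -3/v)
I(E) = 1/E (I(E) = -3*(-1/(3*E)) = -(-1)/E = 1/E)
5*(I(38)/(-3128) - 7212/3320) = 5*(1/(38*(-3128)) - 7212/3320) = 5*((1/38)*(-1/3128) - 7212*1/3320) = 5*(-1/118864 - 1803/830) = 5*(-107156311/49328560) = -107156311/9865712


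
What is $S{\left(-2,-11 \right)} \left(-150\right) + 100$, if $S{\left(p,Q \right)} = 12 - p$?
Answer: $-2000$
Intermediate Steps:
$S{\left(-2,-11 \right)} \left(-150\right) + 100 = \left(12 - -2\right) \left(-150\right) + 100 = \left(12 + 2\right) \left(-150\right) + 100 = 14 \left(-150\right) + 100 = -2100 + 100 = -2000$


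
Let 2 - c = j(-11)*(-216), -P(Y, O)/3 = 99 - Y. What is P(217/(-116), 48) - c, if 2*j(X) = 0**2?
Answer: -35335/116 ≈ -304.61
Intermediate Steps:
j(X) = 0 (j(X) = (1/2)*0**2 = (1/2)*0 = 0)
P(Y, O) = -297 + 3*Y (P(Y, O) = -3*(99 - Y) = -297 + 3*Y)
c = 2 (c = 2 - 0*(-216) = 2 - 1*0 = 2 + 0 = 2)
P(217/(-116), 48) - c = (-297 + 3*(217/(-116))) - 1*2 = (-297 + 3*(217*(-1/116))) - 2 = (-297 + 3*(-217/116)) - 2 = (-297 - 651/116) - 2 = -35103/116 - 2 = -35335/116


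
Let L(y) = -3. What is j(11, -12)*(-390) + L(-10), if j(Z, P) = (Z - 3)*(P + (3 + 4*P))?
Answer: 177837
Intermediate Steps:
j(Z, P) = (-3 + Z)*(3 + 5*P)
j(11, -12)*(-390) + L(-10) = (-9 - 15*(-12) + 3*11 + 5*(-12)*11)*(-390) - 3 = (-9 + 180 + 33 - 660)*(-390) - 3 = -456*(-390) - 3 = 177840 - 3 = 177837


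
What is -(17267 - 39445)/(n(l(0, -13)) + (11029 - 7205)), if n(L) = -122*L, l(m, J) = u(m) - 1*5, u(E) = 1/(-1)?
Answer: 11089/2278 ≈ 4.8679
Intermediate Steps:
u(E) = -1
l(m, J) = -6 (l(m, J) = -1 - 1*5 = -1 - 5 = -6)
-(17267 - 39445)/(n(l(0, -13)) + (11029 - 7205)) = -(17267 - 39445)/(-122*(-6) + (11029 - 7205)) = -(-22178)/(732 + 3824) = -(-22178)/4556 = -1*(-11089/2278) = 11089/2278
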